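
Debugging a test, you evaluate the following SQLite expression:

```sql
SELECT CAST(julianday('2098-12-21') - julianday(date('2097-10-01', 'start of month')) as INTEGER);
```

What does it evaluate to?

446

`start of month` rewinds 2097-10-01 to 2097-10-01.
30 days remain in October 2097 after the 1st (31 − 1).
Full months from November 2097 through November 2098 contribute their day counts.
Then 21 days into December 2098.
Total: 30 + 30 + 31 + 31 + 28 + 31 + 30 + 31 + 30 + 31 + 31 + 30 + 31 + 30 + 21 = 446.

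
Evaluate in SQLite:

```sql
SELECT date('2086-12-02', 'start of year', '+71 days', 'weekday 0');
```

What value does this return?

2086-03-17

`start of year` rewinds 2086-12-02 to 2086-01-01.
Applying '+71 days' to 2086-01-01: counting 71 days forward gives 2086-03-13.
`weekday 0` advances to the next Sunday; 2086-03-13 is a Wednesday, so it moves forward to 2086-03-17.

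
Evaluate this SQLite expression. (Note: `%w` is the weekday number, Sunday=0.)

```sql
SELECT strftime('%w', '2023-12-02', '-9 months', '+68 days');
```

2

First apply '-9 months', '+68 days': 2023-12-02 → 2023-05-09.
2023-05-09 is a Tuesday; with Sunday=0 that is 2.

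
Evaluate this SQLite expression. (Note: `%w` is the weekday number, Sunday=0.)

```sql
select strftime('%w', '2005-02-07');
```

1

2005-02-07 is a Monday; with Sunday=0 that is 1.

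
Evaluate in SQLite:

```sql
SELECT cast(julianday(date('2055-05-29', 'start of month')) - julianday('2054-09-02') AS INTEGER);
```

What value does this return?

`start of month` rewinds 2055-05-29 to 2055-05-01.
28 days remain in September 2054 after the 2nd (30 − 2).
Full months from October 2054 through April 2055 contribute their day counts.
Then 1 day into May 2055.
Total: 28 + 31 + 30 + 31 + 31 + 28 + 31 + 30 + 1 = 241.

241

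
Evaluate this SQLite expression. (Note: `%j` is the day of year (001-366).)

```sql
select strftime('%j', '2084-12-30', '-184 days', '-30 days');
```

First apply '-184 days', '-30 days': 2084-12-30 → 2084-05-30.
Day-of-year for 2084-05-30: days since 2084-01-01 inclusive = 151, zero-padded to 151.

151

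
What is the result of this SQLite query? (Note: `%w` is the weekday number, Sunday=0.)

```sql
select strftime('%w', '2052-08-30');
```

2052-08-30 is a Friday; with Sunday=0 that is 5.

5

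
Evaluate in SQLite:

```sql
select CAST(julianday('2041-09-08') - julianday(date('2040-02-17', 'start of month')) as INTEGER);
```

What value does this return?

585

`start of month` rewinds 2040-02-17 to 2040-02-01.
28 days remain in February 2040 after the 1st (29 − 1).
Full months from March 2040 through August 2041 contribute their day counts.
Then 8 days into September 2041.
Total: 28 + 31 + 30 + 31 + 30 + 31 + 31 + 30 + 31 + 30 + 31 + 31 + 28 + 31 + 30 + 31 + 30 + 31 + 31 + 8 = 585.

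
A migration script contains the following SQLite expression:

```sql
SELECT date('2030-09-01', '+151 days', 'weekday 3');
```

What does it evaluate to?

Applying '+151 days' to 2030-09-01: counting 151 days forward gives 2031-01-30.
`weekday 3` advances to the next Wednesday; 2031-01-30 is a Thursday, so it moves forward to 2031-02-05.

2031-02-05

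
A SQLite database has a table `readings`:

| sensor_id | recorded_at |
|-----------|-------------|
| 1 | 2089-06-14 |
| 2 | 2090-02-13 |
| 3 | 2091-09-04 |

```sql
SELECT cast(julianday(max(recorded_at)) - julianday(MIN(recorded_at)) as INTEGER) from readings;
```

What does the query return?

812

MIN = 2089-06-14, MAX = 2091-09-04.
16 days remain in June 2089 after the 14th (30 − 14).
Full months from July 2089 through August 2091 contribute their day counts.
Then 4 days into September 2091.
Total: 16 + 31 + 31 + 30 + 31 + 30 + 31 + 31 + 28 + 31 + 30 + 31 + 30 + 31 + 31 + 30 + 31 + 30 + 31 + 31 + 28 + 31 + 30 + 31 + 30 + 31 + 31 + 4 = 812.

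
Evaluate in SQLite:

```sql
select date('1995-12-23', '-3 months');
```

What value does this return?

Adding -3 months to 1995-12-23 gives 1995-09-23.

1995-09-23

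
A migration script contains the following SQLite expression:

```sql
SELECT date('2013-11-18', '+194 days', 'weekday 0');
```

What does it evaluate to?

2014-06-01

Applying '+194 days' to 2013-11-18: counting 194 days forward gives 2014-05-31.
`weekday 0` advances to the next Sunday; 2014-05-31 is a Saturday, so it moves forward to 2014-06-01.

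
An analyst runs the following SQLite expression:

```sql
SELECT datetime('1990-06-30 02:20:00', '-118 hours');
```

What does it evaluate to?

1990-06-25 04:20:00

-118 hours from 1990-06-30 02:20:00 is 1990-06-25 04:20:00 (crosses midnight).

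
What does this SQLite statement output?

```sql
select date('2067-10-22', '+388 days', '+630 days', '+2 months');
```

2070-10-05

Applying '+388 days' to 2067-10-22: counting 388 days forward gives 2068-11-13.
Applying '+630 days' to 2068-11-13: counting 630 days forward gives 2070-08-05.
Adding +2 months to 2070-08-05 gives 2070-10-05.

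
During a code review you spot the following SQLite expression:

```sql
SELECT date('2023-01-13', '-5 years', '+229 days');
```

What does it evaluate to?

Adding -5 years to 2023-01-13 gives 2018-01-13.
Applying '+229 days' to 2018-01-13: counting 229 days forward gives 2018-08-30.

2018-08-30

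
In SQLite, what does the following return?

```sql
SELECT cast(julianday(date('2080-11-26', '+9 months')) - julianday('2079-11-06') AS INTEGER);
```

659

Adding +9 months to 2080-11-26 gives 2081-08-26.
24 days remain in November 2079 after the 6th (30 − 6).
Full months from December 2079 through July 2081 contribute their day counts.
Then 26 days into August 2081.
Total: 24 + 31 + 31 + 29 + 31 + 30 + 31 + 30 + 31 + 31 + 30 + 31 + 30 + 31 + 31 + 28 + 31 + 30 + 31 + 30 + 31 + 26 = 659.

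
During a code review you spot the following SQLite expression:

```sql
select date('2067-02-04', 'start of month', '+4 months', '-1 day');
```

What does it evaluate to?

2067-05-31

`start of month` rewinds 2067-02-04 to 2067-02-01.
Adding +4 months to 2067-02-01 gives 2067-06-01.
Going back 1 day from 2067-06-01 reaches 2067-05-31 (last day of May, 31 days).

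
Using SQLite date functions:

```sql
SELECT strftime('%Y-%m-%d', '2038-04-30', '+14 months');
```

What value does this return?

First apply '+14 months': 2038-04-30 → 2039-06-30.
`%Y-%m-%d` extracts the ISO date: 2039-06-30.

2039-06-30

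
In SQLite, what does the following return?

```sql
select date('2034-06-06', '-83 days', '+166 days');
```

2034-08-28

Applying '-83 days' to 2034-06-06: counting 83 days back gives 2034-03-15.
Applying '+166 days' to 2034-03-15: counting 166 days forward gives 2034-08-28.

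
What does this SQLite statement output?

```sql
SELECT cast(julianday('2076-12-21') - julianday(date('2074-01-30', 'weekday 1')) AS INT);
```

`weekday 1` advances to the next Monday; 2074-01-30 is a Tuesday, so it moves forward to 2074-02-05.
23 days remain in February 2074 after the 5th (28 − 5).
Full months from March 2074 through November 2076 contribute their day counts.
Then 21 days into December 2076.
Total: 23 + 31 + 30 + 31 + 30 + 31 + 31 + 30 + 31 + 30 + 31 + 31 + 28 + 31 + 30 + 31 + 30 + 31 + 31 + 30 + 31 + 30 + 31 + 31 + 29 + 31 + 30 + 31 + 30 + 31 + 31 + 30 + 31 + 30 + 21 = 1050.

1050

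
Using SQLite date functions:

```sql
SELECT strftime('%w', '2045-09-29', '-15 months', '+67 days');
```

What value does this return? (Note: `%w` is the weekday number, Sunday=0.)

0

First apply '-15 months', '+67 days': 2045-09-29 → 2044-09-04.
2044-09-04 is a Sunday; with Sunday=0 that is 0.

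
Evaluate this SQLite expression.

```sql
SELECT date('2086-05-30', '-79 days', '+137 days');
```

2086-07-27

Applying '-79 days' to 2086-05-30: counting 79 days back gives 2086-03-12.
Applying '+137 days' to 2086-03-12: counting 137 days forward gives 2086-07-27.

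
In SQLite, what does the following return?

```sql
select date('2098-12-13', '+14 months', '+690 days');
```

Adding +14 months to 2098-12-13 gives 2100-02-13.
Applying '+690 days' to 2100-02-13: counting 690 days forward gives 2102-01-04.

2102-01-04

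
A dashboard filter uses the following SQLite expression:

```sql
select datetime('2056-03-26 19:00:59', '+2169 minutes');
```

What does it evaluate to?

2056-03-28 07:09:59

2169 minutes = 36h 9m; +2169 minutes from 2056-03-26 19:00:59 is 2056-03-28 07:09:59 (crosses midnight).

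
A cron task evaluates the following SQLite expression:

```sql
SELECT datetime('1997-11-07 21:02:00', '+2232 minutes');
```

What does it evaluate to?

1997-11-09 10:14:00

2232 minutes = 37h 12m; +2232 minutes from 1997-11-07 21:02:00 is 1997-11-09 10:14:00 (crosses midnight).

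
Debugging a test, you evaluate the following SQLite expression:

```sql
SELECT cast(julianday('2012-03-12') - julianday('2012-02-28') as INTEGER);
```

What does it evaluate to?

1 day remains in February 2012 after the 28th (29 − 28).
Then 12 days into March 2012.
Total: 1 + 12 = 13.

13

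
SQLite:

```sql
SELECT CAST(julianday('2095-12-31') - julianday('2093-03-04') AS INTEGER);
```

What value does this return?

1032

27 days remain in March 2093 after the 4th (31 − 4).
Full months from April 2093 through November 2095 contribute their day counts.
Then 31 days into December 2095.
Total: 27 + 30 + 31 + 30 + 31 + 31 + 30 + 31 + 30 + 31 + 31 + 28 + 31 + 30 + 31 + 30 + 31 + 31 + 30 + 31 + 30 + 31 + 31 + 28 + 31 + 30 + 31 + 30 + 31 + 31 + 30 + 31 + 30 + 31 = 1032.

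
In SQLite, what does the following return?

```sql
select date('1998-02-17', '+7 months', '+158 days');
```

1999-02-22

Adding +7 months to 1998-02-17 gives 1998-09-17.
Applying '+158 days' to 1998-09-17: counting 158 days forward gives 1999-02-22.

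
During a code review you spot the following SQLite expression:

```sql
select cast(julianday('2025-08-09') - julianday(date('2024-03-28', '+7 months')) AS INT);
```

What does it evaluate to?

285

Adding +7 months to 2024-03-28 gives 2024-10-28.
3 days remain in October 2024 after the 28th (31 − 28).
Full months from November 2024 through July 2025 contribute their day counts.
Then 9 days into August 2025.
Total: 3 + 30 + 31 + 31 + 28 + 31 + 30 + 31 + 30 + 31 + 9 = 285.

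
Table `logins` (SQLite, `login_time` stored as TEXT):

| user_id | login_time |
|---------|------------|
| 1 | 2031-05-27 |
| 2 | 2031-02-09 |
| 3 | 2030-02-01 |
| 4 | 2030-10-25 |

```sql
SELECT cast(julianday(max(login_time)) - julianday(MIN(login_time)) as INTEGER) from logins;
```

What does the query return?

480

MIN = 2030-02-01, MAX = 2031-05-27.
27 days remain in February 2030 after the 1st (28 − 1).
Full months from March 2030 through April 2031 contribute their day counts.
Then 27 days into May 2031.
Total: 27 + 31 + 30 + 31 + 30 + 31 + 31 + 30 + 31 + 30 + 31 + 31 + 28 + 31 + 30 + 27 = 480.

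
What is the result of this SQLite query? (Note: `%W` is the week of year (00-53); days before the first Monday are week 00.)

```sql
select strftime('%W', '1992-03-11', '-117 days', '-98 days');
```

First apply '-117 days', '-98 days': 1992-03-11 → 1991-08-09.
1991-08-09 is a Friday. SQLite's %W counts Mondays since the year started; the result is 31.

31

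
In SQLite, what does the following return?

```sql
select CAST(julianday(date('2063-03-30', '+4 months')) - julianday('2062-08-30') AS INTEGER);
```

Adding +4 months to 2063-03-30 gives 2063-07-30.
1 day remains in August 2062 after the 30th (31 − 30).
Full months from September 2062 through June 2063 contribute their day counts.
Then 30 days into July 2063.
Total: 1 + 30 + 31 + 30 + 31 + 31 + 28 + 31 + 30 + 31 + 30 + 30 = 334.

334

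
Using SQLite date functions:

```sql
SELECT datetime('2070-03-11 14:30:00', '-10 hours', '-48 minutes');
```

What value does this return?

-10 hours from 2070-03-11 14:30:00 is 2070-03-11 04:30:00.
-48 minutes from 2070-03-11 04:30:00 is 2070-03-11 03:42:00.

2070-03-11 03:42:00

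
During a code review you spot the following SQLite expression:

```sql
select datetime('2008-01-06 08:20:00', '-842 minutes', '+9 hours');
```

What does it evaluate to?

842 minutes = 14h 2m; -842 minutes from 2008-01-06 08:20:00 is 2008-01-05 18:18:00 (crosses midnight).
+9 hours from 2008-01-05 18:18:00 is 2008-01-06 03:18:00 (crosses midnight).

2008-01-06 03:18:00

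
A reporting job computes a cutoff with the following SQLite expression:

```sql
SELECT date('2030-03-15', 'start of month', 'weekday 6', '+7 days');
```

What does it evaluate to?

2030-03-09

`start of month` rewinds 2030-03-15 to 2030-03-01.
`weekday 6` advances to the next Saturday; 2030-03-01 is a Friday, so it moves forward to 2030-03-02.
Advancing 7 more days within March lands on 2030-03-09.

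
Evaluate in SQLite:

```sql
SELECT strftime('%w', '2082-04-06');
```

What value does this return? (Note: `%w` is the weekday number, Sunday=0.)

2082-04-06 is a Monday; with Sunday=0 that is 1.

1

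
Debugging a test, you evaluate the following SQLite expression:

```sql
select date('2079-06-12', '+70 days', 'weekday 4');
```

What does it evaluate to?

2079-08-24

Applying '+70 days' to 2079-06-12: counting 70 days forward gives 2079-08-21.
`weekday 4` advances to the next Thursday; 2079-08-21 is a Monday, so it moves forward to 2079-08-24.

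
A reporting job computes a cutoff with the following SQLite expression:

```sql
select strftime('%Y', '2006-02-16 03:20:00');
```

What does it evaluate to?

2006

`%Y` extracts the 4-digit year: 2006.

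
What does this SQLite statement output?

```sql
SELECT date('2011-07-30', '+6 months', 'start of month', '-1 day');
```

Adding +6 months to 2011-07-30 gives 2012-01-30.
`start of month` rewinds 2012-01-30 to 2012-01-01.
Going back 1 day from 2012-01-01 reaches 2011-12-31 (last day of December, 31 days).

2011-12-31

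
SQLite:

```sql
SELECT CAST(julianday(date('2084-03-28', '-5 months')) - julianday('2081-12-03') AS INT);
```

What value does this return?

694

Adding -5 months to 2084-03-28 gives 2083-10-28.
28 days remain in December 2081 after the 3rd (31 − 3).
Full months from January 2082 through September 2083 contribute their day counts.
Then 28 days into October 2083.
Total: 28 + 31 + 28 + 31 + 30 + 31 + 30 + 31 + 31 + 30 + 31 + 30 + 31 + 31 + 28 + 31 + 30 + 31 + 30 + 31 + 31 + 30 + 28 = 694.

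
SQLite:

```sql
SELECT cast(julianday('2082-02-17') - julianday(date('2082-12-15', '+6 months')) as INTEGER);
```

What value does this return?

-483

Adding +6 months to 2082-12-15 gives 2083-06-15.
11 days remain in February 2082 after the 17th (28 − 17).
Full months from March 2082 through May 2083 contribute their day counts.
Then 15 days into June 2083.
Total: 11 + 31 + 30 + 31 + 30 + 31 + 31 + 30 + 31 + 30 + 31 + 31 + 28 + 31 + 30 + 31 + 15 = 483.
The subtraction is earlier − later, so the result is −483 → -483.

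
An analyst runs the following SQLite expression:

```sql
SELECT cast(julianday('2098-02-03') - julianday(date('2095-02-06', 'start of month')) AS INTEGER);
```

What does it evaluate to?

`start of month` rewinds 2095-02-06 to 2095-02-01.
27 days remain in February 2095 after the 1st (28 − 1).
Full months from March 2095 through January 2098 contribute their day counts.
Then 3 days into February 2098.
Total: 27 + 31 + 30 + 31 + 30 + 31 + 31 + 30 + 31 + 30 + 31 + 31 + 29 + 31 + 30 + 31 + 30 + 31 + 31 + 30 + 31 + 30 + 31 + 31 + 28 + 31 + 30 + 31 + 30 + 31 + 31 + 30 + 31 + 30 + 31 + 31 + 3 = 1098.

1098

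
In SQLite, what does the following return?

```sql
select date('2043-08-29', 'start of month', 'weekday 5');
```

2043-08-07

`start of month` rewinds 2043-08-29 to 2043-08-01.
`weekday 5` advances to the next Friday; 2043-08-01 is a Saturday, so it moves forward to 2043-08-07.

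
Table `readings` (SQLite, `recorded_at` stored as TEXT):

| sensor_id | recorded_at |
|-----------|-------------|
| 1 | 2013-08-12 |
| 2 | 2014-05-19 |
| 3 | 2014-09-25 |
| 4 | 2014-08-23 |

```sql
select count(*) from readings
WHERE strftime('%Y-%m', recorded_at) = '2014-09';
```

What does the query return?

Rows with year-month 2014-09: 2014-09-25 → 1.

1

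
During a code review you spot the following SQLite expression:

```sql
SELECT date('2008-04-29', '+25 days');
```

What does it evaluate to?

2008-05-24

April 2008 has 30 days; 1 remain after the 29th, so 2 days reach 2008-05-01.
Advancing 23 more days within May lands on 2008-05-24.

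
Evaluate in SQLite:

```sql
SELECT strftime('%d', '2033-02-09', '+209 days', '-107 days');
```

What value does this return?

First apply '+209 days', '-107 days': 2033-02-09 → 2033-05-22.
`%d` extracts the 2-digit day of month: 22.

22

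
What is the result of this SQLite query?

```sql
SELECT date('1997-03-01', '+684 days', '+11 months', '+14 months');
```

2001-02-14

Applying '+684 days' to 1997-03-01: counting 684 days forward gives 1999-01-14.
Adding +11 months to 1999-01-14 gives 1999-12-14.
Adding +14 months to 1999-12-14 gives 2001-02-14.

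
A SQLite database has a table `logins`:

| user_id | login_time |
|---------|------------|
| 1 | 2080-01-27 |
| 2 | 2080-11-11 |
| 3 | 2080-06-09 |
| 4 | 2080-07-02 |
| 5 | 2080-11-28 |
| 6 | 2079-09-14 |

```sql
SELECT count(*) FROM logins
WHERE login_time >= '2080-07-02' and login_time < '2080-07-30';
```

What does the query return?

1

Rows in [2080-07-02, 2080-07-30): 2080-07-02 → 1 row.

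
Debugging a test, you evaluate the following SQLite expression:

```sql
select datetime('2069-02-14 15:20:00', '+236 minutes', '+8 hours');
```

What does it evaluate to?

236 minutes = 3h 56m; +236 minutes from 2069-02-14 15:20:00 is 2069-02-14 19:16:00.
+8 hours from 2069-02-14 19:16:00 is 2069-02-15 03:16:00 (crosses midnight).

2069-02-15 03:16:00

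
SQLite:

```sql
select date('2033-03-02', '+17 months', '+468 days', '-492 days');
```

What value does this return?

2034-07-09

Adding +17 months to 2033-03-02 gives 2034-08-02.
Applying '+468 days' to 2034-08-02: counting 468 days forward gives 2035-11-13.
Applying '-492 days' to 2035-11-13: counting 492 days back gives 2034-07-09.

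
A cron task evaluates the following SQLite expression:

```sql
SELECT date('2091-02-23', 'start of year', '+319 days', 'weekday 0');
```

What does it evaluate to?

2091-11-18

`start of year` rewinds 2091-02-23 to 2091-01-01.
Applying '+319 days' to 2091-01-01: counting 319 days forward gives 2091-11-16.
`weekday 0` advances to the next Sunday; 2091-11-16 is a Friday, so it moves forward to 2091-11-18.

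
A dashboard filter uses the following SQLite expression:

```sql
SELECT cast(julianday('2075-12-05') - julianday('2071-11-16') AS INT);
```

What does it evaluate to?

1480

14 days remain in November 2071 after the 16th (30 − 16).
Full months from December 2071 through November 2075 contribute their day counts.
Then 5 days into December 2075.
Total: 14 + 31 + 31 + 29 + 31 + 30 + 31 + 30 + 31 + 31 + 30 + 31 + 30 + 31 + 31 + 28 + 31 + 30 + 31 + 30 + 31 + 31 + 30 + 31 + 30 + 31 + 31 + 28 + 31 + 30 + 31 + 30 + 31 + 31 + 30 + 31 + 30 + 31 + 31 + 28 + 31 + 30 + 31 + 30 + 31 + 31 + 30 + 31 + 30 + 5 = 1480.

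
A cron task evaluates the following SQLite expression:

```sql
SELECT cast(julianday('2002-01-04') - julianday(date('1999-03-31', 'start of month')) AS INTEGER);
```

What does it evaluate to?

`start of month` rewinds 1999-03-31 to 1999-03-01.
30 days remain in March 1999 after the 1st (31 − 1).
Full months from April 1999 through December 2001 contribute their day counts.
Then 4 days into January 2002.
Total: 30 + 30 + 31 + 30 + 31 + 31 + 30 + 31 + 30 + 31 + 31 + 29 + 31 + 30 + 31 + 30 + 31 + 31 + 30 + 31 + 30 + 31 + 31 + 28 + 31 + 30 + 31 + 30 + 31 + 31 + 30 + 31 + 30 + 31 + 4 = 1040.

1040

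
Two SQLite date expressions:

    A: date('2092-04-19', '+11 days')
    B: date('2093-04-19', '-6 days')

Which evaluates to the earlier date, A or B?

A

A = 2092-04-30.
B = 2093-04-13.
A is earlier.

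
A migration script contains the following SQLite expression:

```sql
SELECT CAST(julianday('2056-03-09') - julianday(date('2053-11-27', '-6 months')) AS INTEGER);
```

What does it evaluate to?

1017

Adding -6 months to 2053-11-27 gives 2053-05-27.
4 days remain in May 2053 after the 27th (31 − 27).
Full months from June 2053 through February 2056 contribute their day counts.
Then 9 days into March 2056.
Total: 4 + 30 + 31 + 31 + 30 + 31 + 30 + 31 + 31 + 28 + 31 + 30 + 31 + 30 + 31 + 31 + 30 + 31 + 30 + 31 + 31 + 28 + 31 + 30 + 31 + 30 + 31 + 31 + 30 + 31 + 30 + 31 + 31 + 29 + 9 = 1017.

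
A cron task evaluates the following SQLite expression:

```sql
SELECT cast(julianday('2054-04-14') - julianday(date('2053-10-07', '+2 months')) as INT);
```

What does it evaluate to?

128

Adding +2 months to 2053-10-07 gives 2053-12-07.
24 days remain in December 2053 after the 7th (31 − 7).
January 2054: 31 days.
February 2054: 28 days.
March 2054: 31 days.
Then 14 days into April 2054.
Total: 24 + 31 + 28 + 31 + 14 = 128.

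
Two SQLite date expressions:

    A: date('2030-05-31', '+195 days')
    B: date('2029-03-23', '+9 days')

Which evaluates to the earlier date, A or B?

A = 2030-12-12.
B = 2029-04-01.
B is earlier.

B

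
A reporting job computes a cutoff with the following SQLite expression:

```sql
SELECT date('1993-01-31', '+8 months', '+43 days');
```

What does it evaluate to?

1993-11-13

Adding +8 months to 1993-01-31 targets 1993-09-31. September 1993 has only 30 days, so SQLite normalizes the 1-day overflow forward to 1993-10-01.
Applying '+43 days' to 1993-10-01: counting 43 days forward gives 1993-11-13.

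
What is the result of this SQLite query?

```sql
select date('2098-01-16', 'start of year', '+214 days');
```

2098-08-03

`start of year` rewinds 2098-01-16 to 2098-01-01.
Applying '+214 days' to 2098-01-01: counting 214 days forward gives 2098-08-03.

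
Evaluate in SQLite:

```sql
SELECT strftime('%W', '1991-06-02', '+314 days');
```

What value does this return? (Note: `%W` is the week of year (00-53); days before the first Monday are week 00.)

14

First apply '+314 days': 1991-06-02 → 1992-04-11.
1992-04-11 is a Saturday. SQLite's %W counts Mondays since the year started; the result is 14.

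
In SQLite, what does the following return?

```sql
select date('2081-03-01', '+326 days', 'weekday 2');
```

2082-01-27

Applying '+326 days' to 2081-03-01: counting 326 days forward gives 2082-01-21.
`weekday 2` advances to the next Tuesday; 2082-01-21 is a Wednesday, so it moves forward to 2082-01-27.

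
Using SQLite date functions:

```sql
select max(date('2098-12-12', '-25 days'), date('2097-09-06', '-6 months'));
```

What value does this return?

date('2098-12-12', '-25 days') → 2098-11-17.
date('2097-09-06', '-6 months') → 2097-03-06.
Later of the two is 2098-11-17.

2098-11-17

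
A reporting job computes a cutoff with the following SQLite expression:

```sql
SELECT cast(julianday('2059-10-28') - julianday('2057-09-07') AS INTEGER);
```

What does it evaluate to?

23 days remain in September 2057 after the 7th (30 − 7).
Full months from October 2057 through September 2059 contribute their day counts.
Then 28 days into October 2059.
Total: 23 + 31 + 30 + 31 + 31 + 28 + 31 + 30 + 31 + 30 + 31 + 31 + 30 + 31 + 30 + 31 + 31 + 28 + 31 + 30 + 31 + 30 + 31 + 31 + 30 + 28 = 781.

781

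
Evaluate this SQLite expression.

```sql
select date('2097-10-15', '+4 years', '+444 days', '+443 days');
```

2104-03-20

Adding +4 years to 2097-10-15 gives 2101-10-15.
Applying '+444 days' to 2101-10-15: counting 444 days forward gives 2103-01-02.
Applying '+443 days' to 2103-01-02: counting 443 days forward gives 2104-03-20.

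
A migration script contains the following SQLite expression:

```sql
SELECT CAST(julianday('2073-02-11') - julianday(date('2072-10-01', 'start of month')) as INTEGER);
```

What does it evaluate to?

`start of month` rewinds 2072-10-01 to 2072-10-01.
30 days remain in October 2072 after the 1st (31 − 1).
November 2072: 30 days.
December 2072: 31 days.
January 2073: 31 days.
Then 11 days into February 2073.
Total: 30 + 30 + 31 + 31 + 11 = 133.

133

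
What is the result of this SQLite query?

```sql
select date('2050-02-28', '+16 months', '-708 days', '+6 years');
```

Adding +16 months to 2050-02-28 gives 2051-06-28.
Applying '-708 days' to 2051-06-28: counting 708 days back gives 2049-07-20.
Adding +6 years to 2049-07-20 gives 2055-07-20.

2055-07-20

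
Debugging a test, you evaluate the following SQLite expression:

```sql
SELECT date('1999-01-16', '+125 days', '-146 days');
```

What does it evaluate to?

1998-12-26

Applying '+125 days' to 1999-01-16: counting 125 days forward gives 1999-05-21.
Applying '-146 days' to 1999-05-21: counting 146 days back gives 1998-12-26.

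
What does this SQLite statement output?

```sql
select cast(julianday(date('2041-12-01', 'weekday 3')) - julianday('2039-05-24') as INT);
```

925

`weekday 3` advances to the next Wednesday; 2041-12-01 is a Sunday, so it moves forward to 2041-12-04.
7 days remain in May 2039 after the 24th (31 − 24).
Full months from June 2039 through November 2041 contribute their day counts.
Then 4 days into December 2041.
Total: 7 + 30 + 31 + 31 + 30 + 31 + 30 + 31 + 31 + 29 + 31 + 30 + 31 + 30 + 31 + 31 + 30 + 31 + 30 + 31 + 31 + 28 + 31 + 30 + 31 + 30 + 31 + 31 + 30 + 31 + 30 + 4 = 925.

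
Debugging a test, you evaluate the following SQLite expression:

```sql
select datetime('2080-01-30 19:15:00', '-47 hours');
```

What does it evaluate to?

2080-01-28 20:15:00

-47 hours from 2080-01-30 19:15:00 is 2080-01-28 20:15:00 (crosses midnight).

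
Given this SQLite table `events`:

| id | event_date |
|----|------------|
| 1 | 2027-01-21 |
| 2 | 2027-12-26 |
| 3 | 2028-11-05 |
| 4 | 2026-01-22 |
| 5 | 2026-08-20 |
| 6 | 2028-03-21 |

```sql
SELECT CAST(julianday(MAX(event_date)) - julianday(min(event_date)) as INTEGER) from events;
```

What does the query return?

MIN = 2026-01-22, MAX = 2028-11-05.
9 days remain in January 2026 after the 22nd (31 − 22).
Full months from February 2026 through October 2028 contribute their day counts.
Then 5 days into November 2028.
Total: 9 + 28 + 31 + 30 + 31 + 30 + 31 + 31 + 30 + 31 + 30 + 31 + 31 + 28 + 31 + 30 + 31 + 30 + 31 + 31 + 30 + 31 + 30 + 31 + 31 + 29 + 31 + 30 + 31 + 30 + 31 + 31 + 30 + 31 + 5 = 1018.

1018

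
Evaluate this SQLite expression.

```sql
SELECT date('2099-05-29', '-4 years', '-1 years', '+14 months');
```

2095-07-29

Adding -4 years to 2099-05-29 gives 2095-05-29.
Adding -1 year to 2095-05-29 gives 2094-05-29.
Adding +14 months to 2094-05-29 gives 2095-07-29.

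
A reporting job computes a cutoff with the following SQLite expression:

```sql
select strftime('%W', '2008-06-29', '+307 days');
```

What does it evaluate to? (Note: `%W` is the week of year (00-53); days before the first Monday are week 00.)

17

First apply '+307 days': 2008-06-29 → 2009-05-02.
2009-05-02 is a Saturday. SQLite's %W counts Mondays since the year started; the result is 17.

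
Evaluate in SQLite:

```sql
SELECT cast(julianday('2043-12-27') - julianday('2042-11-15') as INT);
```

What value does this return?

15 days remain in November 2042 after the 15th (30 − 15).
Full months from December 2042 through November 2043 contribute their day counts.
Then 27 days into December 2043.
Total: 15 + 31 + 31 + 28 + 31 + 30 + 31 + 30 + 31 + 31 + 30 + 31 + 30 + 27 = 407.

407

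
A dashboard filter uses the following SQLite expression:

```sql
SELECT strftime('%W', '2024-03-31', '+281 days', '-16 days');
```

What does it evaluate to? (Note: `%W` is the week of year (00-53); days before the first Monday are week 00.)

51

First apply '+281 days', '-16 days': 2024-03-31 → 2024-12-21.
2024-12-21 is a Saturday. SQLite's %W counts Mondays since the year started; the result is 51.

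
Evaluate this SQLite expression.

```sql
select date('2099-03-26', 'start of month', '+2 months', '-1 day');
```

`start of month` rewinds 2099-03-26 to 2099-03-01.
Adding +2 months to 2099-03-01 gives 2099-05-01.
Going back 1 day from 2099-05-01 reaches 2099-04-30 (last day of April, 30 days).

2099-04-30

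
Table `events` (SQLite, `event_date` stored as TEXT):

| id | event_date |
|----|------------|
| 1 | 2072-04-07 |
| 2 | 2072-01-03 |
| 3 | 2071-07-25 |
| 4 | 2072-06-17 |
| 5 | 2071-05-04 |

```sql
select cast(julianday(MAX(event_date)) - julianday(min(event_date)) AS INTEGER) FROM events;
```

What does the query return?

MIN = 2071-05-04, MAX = 2072-06-17.
27 days remain in May 2071 after the 4th (31 − 4).
Full months from June 2071 through May 2072 contribute their day counts.
Then 17 days into June 2072.
Total: 27 + 30 + 31 + 31 + 30 + 31 + 30 + 31 + 31 + 29 + 31 + 30 + 31 + 17 = 410.

410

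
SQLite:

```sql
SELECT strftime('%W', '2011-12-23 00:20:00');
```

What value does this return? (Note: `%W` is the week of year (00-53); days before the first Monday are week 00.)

51

2011-12-23 is a Friday. SQLite's %W counts Mondays since the year started; the result is 51.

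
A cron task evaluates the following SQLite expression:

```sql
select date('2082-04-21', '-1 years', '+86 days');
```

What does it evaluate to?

Adding -1 year to 2082-04-21 gives 2081-04-21.
Applying '+86 days' to 2081-04-21: counting 86 days forward gives 2081-07-16.

2081-07-16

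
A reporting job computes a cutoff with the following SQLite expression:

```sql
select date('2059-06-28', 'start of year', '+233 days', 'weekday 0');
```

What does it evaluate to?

`start of year` rewinds 2059-06-28 to 2059-01-01.
Applying '+233 days' to 2059-01-01: counting 233 days forward gives 2059-08-22.
`weekday 0` advances to the next Sunday; 2059-08-22 is a Friday, so it moves forward to 2059-08-24.

2059-08-24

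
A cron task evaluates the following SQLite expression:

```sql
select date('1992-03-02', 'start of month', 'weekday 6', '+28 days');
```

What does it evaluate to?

`start of month` rewinds 1992-03-02 to 1992-03-01.
`weekday 6` advances to the next Saturday; 1992-03-01 is a Sunday, so it moves forward to 1992-03-07.
March 1992 has 31 days; 24 remain after the 7th, so 25 days reach 1992-04-01.
Advancing 3 more days within April lands on 1992-04-04.

1992-04-04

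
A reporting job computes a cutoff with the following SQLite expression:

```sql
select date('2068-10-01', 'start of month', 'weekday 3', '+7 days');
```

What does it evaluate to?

`start of month` rewinds 2068-10-01 to 2068-10-01.
`weekday 3` advances to the next Wednesday; 2068-10-01 is a Monday, so it moves forward to 2068-10-03.
Advancing 7 more days within October lands on 2068-10-10.

2068-10-10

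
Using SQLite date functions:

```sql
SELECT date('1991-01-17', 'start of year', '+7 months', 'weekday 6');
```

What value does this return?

`start of year` rewinds 1991-01-17 to 1991-01-01.
Adding +7 months to 1991-01-01 gives 1991-08-01.
`weekday 6` advances to the next Saturday; 1991-08-01 is a Thursday, so it moves forward to 1991-08-03.

1991-08-03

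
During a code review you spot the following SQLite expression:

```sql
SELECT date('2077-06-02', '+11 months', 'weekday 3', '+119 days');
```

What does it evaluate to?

Adding +11 months to 2077-06-02 gives 2078-05-02.
`weekday 3` advances to the next Wednesday; 2078-05-02 is a Monday, so it moves forward to 2078-05-04.
Applying '+119 days' to 2078-05-04: counting 119 days forward gives 2078-08-31.

2078-08-31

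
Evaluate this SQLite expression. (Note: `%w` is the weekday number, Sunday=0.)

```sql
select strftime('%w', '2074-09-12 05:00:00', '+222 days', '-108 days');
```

5

First apply '+222 days', '-108 days': 2074-09-12 05:00:00 → 2075-01-04 05:00:00.
2075-01-04 is a Friday; with Sunday=0 that is 5.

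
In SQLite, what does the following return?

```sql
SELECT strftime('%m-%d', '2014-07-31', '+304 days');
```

First apply '+304 days': 2014-07-31 → 2015-05-31.
`%m-%d` extracts the month-day: 05-31.

05-31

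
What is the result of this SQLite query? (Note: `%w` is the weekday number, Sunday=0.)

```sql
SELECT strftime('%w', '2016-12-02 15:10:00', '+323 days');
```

6

First apply '+323 days': 2016-12-02 15:10:00 → 2017-10-21 15:10:00.
2017-10-21 is a Saturday; with Sunday=0 that is 6.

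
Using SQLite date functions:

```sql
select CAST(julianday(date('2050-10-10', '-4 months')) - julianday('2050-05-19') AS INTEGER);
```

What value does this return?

22

Adding -4 months to 2050-10-10 gives 2050-06-10.
12 days remain in May 2050 after the 19th (31 − 19).
Then 10 days into June 2050.
Total: 12 + 10 = 22.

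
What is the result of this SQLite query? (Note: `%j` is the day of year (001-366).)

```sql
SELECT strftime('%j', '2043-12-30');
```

Day-of-year for 2043-12-30: days since 2043-01-01 inclusive = 364, zero-padded to 364.

364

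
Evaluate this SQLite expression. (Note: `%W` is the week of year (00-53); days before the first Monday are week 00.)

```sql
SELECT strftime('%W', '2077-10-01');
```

39

2077-10-01 is a Friday. SQLite's %W counts Mondays since the year started; the result is 39.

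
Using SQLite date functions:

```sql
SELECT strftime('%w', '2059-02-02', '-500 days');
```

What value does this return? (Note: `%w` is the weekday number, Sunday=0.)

First apply '-500 days': 2059-02-02 → 2057-09-20.
2057-09-20 is a Thursday; with Sunday=0 that is 4.

4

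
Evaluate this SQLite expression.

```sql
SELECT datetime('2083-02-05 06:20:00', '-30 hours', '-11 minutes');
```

-30 hours from 2083-02-05 06:20:00 is 2083-02-04 00:20:00 (crosses midnight).
-11 minutes from 2083-02-04 00:20:00 is 2083-02-04 00:09:00.

2083-02-04 00:09:00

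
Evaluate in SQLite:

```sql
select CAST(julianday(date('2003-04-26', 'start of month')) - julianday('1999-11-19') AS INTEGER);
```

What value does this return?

`start of month` rewinds 2003-04-26 to 2003-04-01.
11 days remain in November 1999 after the 19th (30 − 19).
Full months from December 1999 through March 2003 contribute their day counts.
Then 1 day into April 2003.
Total: 11 + 31 + 31 + 29 + 31 + 30 + 31 + 30 + 31 + 31 + 30 + 31 + 30 + 31 + 31 + 28 + 31 + 30 + 31 + 30 + 31 + 31 + 30 + 31 + 30 + 31 + 31 + 28 + 31 + 30 + 31 + 30 + 31 + 31 + 30 + 31 + 30 + 31 + 31 + 28 + 31 + 1 = 1229.

1229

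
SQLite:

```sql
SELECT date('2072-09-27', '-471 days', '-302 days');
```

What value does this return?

Applying '-471 days' to 2072-09-27: counting 471 days back gives 2071-06-14.
Applying '-302 days' to 2071-06-14: counting 302 days back gives 2070-08-16.

2070-08-16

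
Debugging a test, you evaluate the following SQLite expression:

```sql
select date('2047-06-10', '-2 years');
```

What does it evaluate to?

2045-06-10

Adding -2 years to 2047-06-10 gives 2045-06-10.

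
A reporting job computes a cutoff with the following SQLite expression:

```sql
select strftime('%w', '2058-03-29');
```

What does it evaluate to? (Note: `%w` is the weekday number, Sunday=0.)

5

2058-03-29 is a Friday; with Sunday=0 that is 5.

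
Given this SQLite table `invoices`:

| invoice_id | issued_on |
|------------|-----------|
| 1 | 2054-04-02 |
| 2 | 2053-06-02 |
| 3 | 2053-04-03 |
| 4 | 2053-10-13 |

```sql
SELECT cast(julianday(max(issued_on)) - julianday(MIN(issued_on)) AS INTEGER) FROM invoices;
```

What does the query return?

MIN = 2053-04-03, MAX = 2054-04-02.
27 days remain in April 2053 after the 3rd (30 − 3).
Full months from May 2053 through March 2054 contribute their day counts.
Then 2 days into April 2054.
Total: 27 + 31 + 30 + 31 + 31 + 30 + 31 + 30 + 31 + 31 + 28 + 31 + 2 = 364.

364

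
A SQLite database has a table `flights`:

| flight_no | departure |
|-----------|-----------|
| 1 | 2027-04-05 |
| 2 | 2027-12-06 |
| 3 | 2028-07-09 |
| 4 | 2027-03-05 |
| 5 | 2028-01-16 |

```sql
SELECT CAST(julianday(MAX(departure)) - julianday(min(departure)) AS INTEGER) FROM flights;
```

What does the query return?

492

MIN = 2027-03-05, MAX = 2028-07-09.
26 days remain in March 2027 after the 5th (31 − 5).
Full months from April 2027 through June 2028 contribute their day counts.
Then 9 days into July 2028.
Total: 26 + 30 + 31 + 30 + 31 + 31 + 30 + 31 + 30 + 31 + 31 + 29 + 31 + 30 + 31 + 30 + 9 = 492.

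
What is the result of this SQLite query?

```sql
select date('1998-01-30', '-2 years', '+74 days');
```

1996-04-13

Adding -2 years to 1998-01-30 gives 1996-01-30.
Applying '+74 days' to 1996-01-30: counting 74 days forward gives 1996-04-13.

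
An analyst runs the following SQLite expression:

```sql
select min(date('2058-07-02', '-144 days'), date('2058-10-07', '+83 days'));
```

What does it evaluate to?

2058-02-08

date('2058-07-02', '-144 days') → 2058-02-08.
date('2058-10-07', '+83 days') → 2058-12-29.
Earlier of the two is 2058-02-08.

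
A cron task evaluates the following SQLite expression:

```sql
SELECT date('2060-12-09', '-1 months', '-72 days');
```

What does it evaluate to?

2060-08-29

Adding -1 month to 2060-12-09 gives 2060-11-09.
Applying '-72 days' to 2060-11-09: counting 72 days back gives 2060-08-29.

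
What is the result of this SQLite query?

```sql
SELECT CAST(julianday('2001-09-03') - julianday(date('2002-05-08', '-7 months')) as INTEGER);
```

-35

Adding -7 months to 2002-05-08 gives 2001-10-08.
27 days remain in September 2001 after the 3rd (30 − 3).
Then 8 days into October 2001.
Total: 27 + 8 = 35.
The subtraction is earlier − later, so the result is −35 → -35.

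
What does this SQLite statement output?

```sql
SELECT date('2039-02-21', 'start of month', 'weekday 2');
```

2039-02-01

`start of month` rewinds 2039-02-21 to 2039-02-01.
`weekday 2` advances to the next Tuesday; 2039-02-01 is already a Tuesday, so it stays at 2039-02-01.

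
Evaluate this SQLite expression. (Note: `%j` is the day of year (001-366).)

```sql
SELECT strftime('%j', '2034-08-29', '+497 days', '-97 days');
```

276

First apply '+497 days', '-97 days': 2034-08-29 → 2035-10-03.
Day-of-year for 2035-10-03: days since 2035-01-01 inclusive = 276, zero-padded to 276.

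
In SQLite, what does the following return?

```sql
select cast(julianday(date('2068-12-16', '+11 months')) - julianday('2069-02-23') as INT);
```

266

Adding +11 months to 2068-12-16 gives 2069-11-16.
5 days remain in February 2069 after the 23rd (28 − 23).
Full months from March 2069 through October 2069 contribute their day counts.
Then 16 days into November 2069.
Total: 5 + 31 + 30 + 31 + 30 + 31 + 31 + 30 + 31 + 16 = 266.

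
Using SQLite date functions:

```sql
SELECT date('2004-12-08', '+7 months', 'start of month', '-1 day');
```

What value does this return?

2005-06-30

Adding +7 months to 2004-12-08 gives 2005-07-08.
`start of month` rewinds 2005-07-08 to 2005-07-01.
Going back 1 day from 2005-07-01 reaches 2005-06-30 (last day of June, 30 days).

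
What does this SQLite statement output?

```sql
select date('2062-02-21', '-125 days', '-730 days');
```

Applying '-125 days' to 2062-02-21: counting 125 days back gives 2061-10-19.
Applying '-730 days' to 2061-10-19: counting 730 days back gives 2059-10-20.

2059-10-20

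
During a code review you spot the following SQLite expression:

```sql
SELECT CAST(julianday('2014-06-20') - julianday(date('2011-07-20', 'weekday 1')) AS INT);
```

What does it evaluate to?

1061

`weekday 1` advances to the next Monday; 2011-07-20 is a Wednesday, so it moves forward to 2011-07-25.
6 days remain in July 2011 after the 25th (31 − 25).
Full months from August 2011 through May 2014 contribute their day counts.
Then 20 days into June 2014.
Total: 6 + 31 + 30 + 31 + 30 + 31 + 31 + 29 + 31 + 30 + 31 + 30 + 31 + 31 + 30 + 31 + 30 + 31 + 31 + 28 + 31 + 30 + 31 + 30 + 31 + 31 + 30 + 31 + 30 + 31 + 31 + 28 + 31 + 30 + 31 + 20 = 1061.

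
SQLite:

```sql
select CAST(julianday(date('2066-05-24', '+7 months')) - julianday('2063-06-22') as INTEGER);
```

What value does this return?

1281

Adding +7 months to 2066-05-24 gives 2066-12-24.
8 days remain in June 2063 after the 22nd (30 − 22).
Full months from July 2063 through November 2066 contribute their day counts.
Then 24 days into December 2066.
Total: 8 + 31 + 31 + 30 + 31 + 30 + 31 + 31 + 29 + 31 + 30 + 31 + 30 + 31 + 31 + 30 + 31 + 30 + 31 + 31 + 28 + 31 + 30 + 31 + 30 + 31 + 31 + 30 + 31 + 30 + 31 + 31 + 28 + 31 + 30 + 31 + 30 + 31 + 31 + 30 + 31 + 30 + 24 = 1281.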